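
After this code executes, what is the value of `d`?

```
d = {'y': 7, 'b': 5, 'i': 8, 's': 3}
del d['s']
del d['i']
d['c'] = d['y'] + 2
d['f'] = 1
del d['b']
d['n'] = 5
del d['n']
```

{'y': 7, 'c': 9, 'f': 1}

del 's' → {'y': 7, 'b': 5, 'i': 8}
del 'i' → {'y': 7, 'b': 5}
d['c'] = d['y']+2 = 9 → {'y': 7, 'b': 5, 'c': 9}
d['f'] = 1 → {'y': 7, 'b': 5, 'c': 9, 'f': 1}
del 'b' → {'y': 7, 'c': 9, 'f': 1}
d['n'] = 5 → {'y': 7, 'c': 9, 'f': 1, 'n': 5}
del 'n' → {'y': 7, 'c': 9, 'f': 1}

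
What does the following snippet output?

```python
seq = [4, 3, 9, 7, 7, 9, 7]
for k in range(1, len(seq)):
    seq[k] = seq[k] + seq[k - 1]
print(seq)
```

k=1: seq[1] = 3+4 = 7 → [4, 7, 9, 7, 7, 9, 7]
k=2: seq[2] = 9+7 = 16 → [4, 7, 16, 7, 7, 9, 7]
k=3: seq[3] = 7+16 = 23 → [4, 7, 16, 23, 7, 9, 7]
k=4: seq[4] = 7+23 = 30 → [4, 7, 16, 23, 30, 9, 7]
k=5: seq[5] = 9+30 = 39 → [4, 7, 16, 23, 30, 39, 7]
k=6: seq[6] = 7+39 = 46 → [4, 7, 16, 23, 30, 39, 46]

[4, 7, 16, 23, 30, 39, 46]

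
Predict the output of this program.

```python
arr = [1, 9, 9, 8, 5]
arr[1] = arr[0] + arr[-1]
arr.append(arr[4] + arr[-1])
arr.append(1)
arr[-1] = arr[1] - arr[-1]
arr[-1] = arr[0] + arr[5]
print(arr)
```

arr[1] = arr[0]+arr[-1] = 1+5 = 6 → [1, 6, 9, 8, 5]
append arr[4]+arr[-1] = 5+5 = 10 → [1, 6, 9, 8, 5, 10]
append 1 → [1, 6, 9, 8, 5, 10, 1]
arr[-1] = arr[1]-arr[-1] = 6-1 = 5 → [1, 6, 9, 8, 5, 10, 5]
arr[-1] = arr[0]+arr[5] = 1+10 = 11 → [1, 6, 9, 8, 5, 10, 11]

[1, 6, 9, 8, 5, 10, 11]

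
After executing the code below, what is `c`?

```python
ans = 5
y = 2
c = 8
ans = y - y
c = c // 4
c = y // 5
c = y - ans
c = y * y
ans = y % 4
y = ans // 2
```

4

ans = 2-2 = 0
c = 8//4 = 2
c = 2//5 = 0
c = 2-0 = 2
c = 2*2 = 4
ans = 2%4 = 2
y = 2//2 = 1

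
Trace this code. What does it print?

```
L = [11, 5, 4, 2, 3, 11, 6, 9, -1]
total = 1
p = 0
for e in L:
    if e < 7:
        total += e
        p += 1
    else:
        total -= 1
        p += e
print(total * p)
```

e=11: not <7, total = 1-1 = 0; p=11
e=5: <7, total = 0+5 = 5; p=12
e=4: <7, total = 5+4 = 9; p=13
e=2: <7, total = 9+2 = 11; p=14
e=3: <7, total = 11+3 = 14; p=15
e=11: not <7, total = 14-1 = 13; p=26
e=6: <7, total = 13+6 = 19; p=27
e=9: not <7, total = 19-1 = 18; p=36
e=-1: <7, total = 18+(-1) = 17; p=37
total*p = 17*37 = 629

629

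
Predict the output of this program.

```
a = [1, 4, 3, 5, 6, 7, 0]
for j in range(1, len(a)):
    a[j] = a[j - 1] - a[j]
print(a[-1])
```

j=1: a[1] = 1-4 = -3 → [1, -3, 3, 5, 6, 7, 0]
j=2: a[2] = (-3)-3 = -6 → [1, -3, -6, 5, 6, 7, 0]
j=3: a[3] = (-6)-5 = -11 → [1, -3, -6, -11, 6, 7, 0]
j=4: a[4] = (-11)-6 = -17 → [1, -3, -6, -11, -17, 7, 0]
j=5: a[5] = (-17)-7 = -24 → [1, -3, -6, -11, -17, -24, 0]
j=6: a[6] = (-24)-0 = -24 → [1, -3, -6, -11, -17, -24, -24]

-24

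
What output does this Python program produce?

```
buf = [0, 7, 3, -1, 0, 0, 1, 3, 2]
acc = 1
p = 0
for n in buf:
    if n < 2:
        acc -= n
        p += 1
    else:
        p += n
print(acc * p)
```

20

n=0: <2, acc = 1-0 = 1; p=1
n=7: not <2; p=8
n=3: not <2; p=11
n=-1: <2, acc = 1-(-1) = 2; p=12
n=0: <2, acc = 2-0 = 2; p=13
n=0: <2, acc = 2-0 = 2; p=14
n=1: <2, acc = 2-1 = 1; p=15
n=3: not <2; p=18
n=2: not <2; p=20
acc*p = 1*20 = 20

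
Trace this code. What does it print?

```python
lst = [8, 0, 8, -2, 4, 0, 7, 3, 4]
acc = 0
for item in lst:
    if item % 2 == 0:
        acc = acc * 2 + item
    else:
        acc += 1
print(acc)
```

648

item=8: even, acc = 0*2+8 = 8
item=0: even, acc = 8*2+0 = 16
item=8: even, acc = 16*2+8 = 40
item=-2: even, acc = 40*2+(-2) = 78
item=4: even, acc = 78*2+4 = 160
item=0: even, acc = 160*2+0 = 320
item=7: not even, acc = 320+1 = 321
item=3: not even, acc = 321+1 = 322
item=4: even, acc = 322*2+4 = 648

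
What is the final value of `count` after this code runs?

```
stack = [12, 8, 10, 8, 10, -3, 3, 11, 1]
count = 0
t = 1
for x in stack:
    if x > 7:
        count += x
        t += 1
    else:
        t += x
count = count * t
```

x=12: >7, count = 0+12 = 12; t=2
x=8: >7, count = 12+8 = 20; t=3
x=10: >7, count = 20+10 = 30; t=4
x=8: >7, count = 30+8 = 38; t=5
x=10: >7, count = 38+10 = 48; t=6
x=-3: not >7; t=3
x=3: not >7; t=6
x=11: >7, count = 48+11 = 59; t=7
x=1: not >7; t=8
count*t = 59*8 = 472

472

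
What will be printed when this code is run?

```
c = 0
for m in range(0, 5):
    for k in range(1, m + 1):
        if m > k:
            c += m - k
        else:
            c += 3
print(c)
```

m=1,k=1: not 1>1, c = 0+3 = 3
m=2,k=1: 2>1, c = 3+1 = 4
m=2,k=2: not 2>2, c = 4+3 = 7
m=3,k=1: 3>1, c = 7+2 = 9
m=3,k=2: 3>2, c = 9+1 = 10
m=3,k=3: not 3>3, c = 10+3 = 13
m=4,k=1: 4>1, c = 13+3 = 16
m=4,k=2: 4>2, c = 16+2 = 18
m=4,k=3: 4>3, c = 18+1 = 19
m=4,k=4: not 4>4, c = 19+3 = 22

22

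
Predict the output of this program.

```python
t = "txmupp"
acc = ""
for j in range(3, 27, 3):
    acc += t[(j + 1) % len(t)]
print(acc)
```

j=3: add t[4]='p' → 'p'
j=6: add t[1]='x' → 'px'
j=9: add t[4]='p' → 'pxp'
j=12: add t[1]='x' → 'pxpx'
j=15: add t[4]='p' → 'pxpxp'
j=18: add t[1]='x' → 'pxpxpx'
j=21: add t[4]='p' → 'pxpxpxp'
j=24: add t[1]='x' → 'pxpxpxpx'

pxpxpxpx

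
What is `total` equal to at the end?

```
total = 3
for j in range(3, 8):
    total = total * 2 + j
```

j=3: total = 3*2+3 = 9
j=4: total = 9*2+4 = 22
j=5: total = 22*2+5 = 49
j=6: total = 49*2+6 = 104
j=7: total = 104*2+7 = 215

215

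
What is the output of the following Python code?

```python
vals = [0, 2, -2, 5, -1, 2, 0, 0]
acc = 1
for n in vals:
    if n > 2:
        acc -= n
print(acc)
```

-4

n=0: not >2
n=2: not >2
n=-2: not >2
n=5: >2, acc = 1-5 = -4
n=-1: not >2
n=2: not >2
n=0: not >2
n=0: not >2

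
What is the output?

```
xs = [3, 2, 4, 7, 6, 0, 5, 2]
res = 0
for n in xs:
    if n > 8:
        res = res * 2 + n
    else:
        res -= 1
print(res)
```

n=3: not >8, res = 0-1 = -1
n=2: not >8, res = (-1)-1 = -2
n=4: not >8, res = (-2)-1 = -3
n=7: not >8, res = (-3)-1 = -4
n=6: not >8, res = (-4)-1 = -5
n=0: not >8, res = (-5)-1 = -6
n=5: not >8, res = (-6)-1 = -7
n=2: not >8, res = (-7)-1 = -8

-8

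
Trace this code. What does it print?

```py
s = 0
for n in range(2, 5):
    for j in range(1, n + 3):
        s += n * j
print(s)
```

n=2,j=1: s = 0+2 = 2
n=2,j=2: s = 2+4 = 6
n=2,j=3: s = 6+6 = 12
n=2,j=4: s = 12+8 = 20
n=3,j=1: s = 20+3 = 23
n=3,j=2: s = 23+6 = 29
n=3,j=3: s = 29+9 = 38
n=3,j=4: s = 38+12 = 50
n=3,j=5: s = 50+15 = 65
n=4,j=1: s = 65+4 = 69
n=4,j=2: s = 69+8 = 77
n=4,j=3: s = 77+12 = 89
n=4,j=4: s = 89+16 = 105
n=4,j=5: s = 105+20 = 125
n=4,j=6: s = 125+24 = 149

149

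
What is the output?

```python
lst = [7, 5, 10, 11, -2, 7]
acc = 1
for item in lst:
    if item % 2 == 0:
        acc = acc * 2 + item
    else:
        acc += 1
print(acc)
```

33

item=7: not even, acc = 1+1 = 2
item=5: not even, acc = 2+1 = 3
item=10: even, acc = 3*2+10 = 16
item=11: not even, acc = 16+1 = 17
item=-2: even, acc = 17*2+(-2) = 32
item=7: not even, acc = 32+1 = 33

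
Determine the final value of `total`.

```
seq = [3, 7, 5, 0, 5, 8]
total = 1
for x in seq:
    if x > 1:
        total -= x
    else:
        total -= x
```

x=3: >1, total = 1-3 = -2
x=7: >1, total = (-2)-7 = -9
x=5: >1, total = (-9)-5 = -14
x=0: not >1, total = (-14)-0 = -14
x=5: >1, total = (-14)-5 = -19
x=8: >1, total = (-19)-8 = -27

-27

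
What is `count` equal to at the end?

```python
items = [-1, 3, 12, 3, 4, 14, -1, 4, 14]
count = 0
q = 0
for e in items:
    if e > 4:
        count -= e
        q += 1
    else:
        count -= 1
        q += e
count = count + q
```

e=-1: not >4, count = 0-1 = -1; q=-1
e=3: not >4, count = (-1)-1 = -2; q=2
e=12: >4, count = (-2)-12 = -14; q=3
e=3: not >4, count = (-14)-1 = -15; q=6
e=4: not >4, count = (-15)-1 = -16; q=10
e=14: >4, count = (-16)-14 = -30; q=11
e=-1: not >4, count = (-30)-1 = -31; q=10
e=4: not >4, count = (-31)-1 = -32; q=14
e=14: >4, count = (-32)-14 = -46; q=15
count+q = (-46)+15 = -31

-31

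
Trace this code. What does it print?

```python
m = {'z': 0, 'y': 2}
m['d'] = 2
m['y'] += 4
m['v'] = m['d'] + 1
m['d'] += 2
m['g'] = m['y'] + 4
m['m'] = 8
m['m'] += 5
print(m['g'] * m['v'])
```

30

m['d'] = 2 → {'z': 0, 'y': 2, 'd': 2}
m['y'] = 2+4 = 6 → {'z': 0, 'y': 6, 'd': 2}
m['v'] = m['d']+1 = 3 → {'z': 0, 'y': 6, 'd': 2, 'v': 3}
m['d'] = 2+2 = 4 → {'z': 0, 'y': 6, 'd': 4, 'v': 3}
m['g'] = m['y']+4 = 10 → {'z': 0, 'y': 6, 'd': 4, 'v': 3, 'g': 10}
m['m'] = 8 → {'z': 0, 'y': 6, 'd': 4, 'v': 3, 'g': 10, 'm': 8}
m['m'] = 8+5 = 13 → {'z': 0, 'y': 6, 'd': 4, 'v': 3, 'g': 10, 'm': 13}
m['g']*m['v'] = 10*3 = 30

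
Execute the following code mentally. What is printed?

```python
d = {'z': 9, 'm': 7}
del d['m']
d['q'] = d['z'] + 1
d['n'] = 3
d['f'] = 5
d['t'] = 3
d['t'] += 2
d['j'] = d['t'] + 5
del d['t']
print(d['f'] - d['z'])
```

-4

del 'm' → {'z': 9}
d['q'] = d['z']+1 = 10 → {'z': 9, 'q': 10}
d['n'] = 3 → {'z': 9, 'q': 10, 'n': 3}
d['f'] = 5 → {'z': 9, 'q': 10, 'n': 3, 'f': 5}
d['t'] = 3 → {'z': 9, 'q': 10, 'n': 3, 'f': 5, 't': 3}
d['t'] = 3+2 = 5 → {'z': 9, 'q': 10, 'n': 3, 'f': 5, 't': 5}
d['j'] = d['t']+5 = 10 → {'z': 9, 'q': 10, 'n': 3, 'f': 5, 't': 5, 'j': 10}
del 't' → {'z': 9, 'q': 10, 'n': 3, 'f': 5, 'j': 10}
d['f']-d['z'] = 5-9 = -4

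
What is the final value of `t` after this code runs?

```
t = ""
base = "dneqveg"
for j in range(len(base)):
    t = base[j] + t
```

j=0: prepend 'd' → 'd'
j=1: prepend 'n' → 'nd'
j=2: prepend 'e' → 'end'
j=3: prepend 'q' → 'qend'
j=4: prepend 'v' → 'vqend'
j=5: prepend 'e' → 'evqend'
j=6: prepend 'g' → 'gevqend'

'gevqend'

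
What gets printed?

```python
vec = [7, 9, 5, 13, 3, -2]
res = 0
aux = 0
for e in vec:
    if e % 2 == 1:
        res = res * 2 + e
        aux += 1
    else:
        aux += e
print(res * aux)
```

e=7: odd, res = 0*2+7 = 7; aux=1
e=9: odd, res = 7*2+9 = 23; aux=2
e=5: odd, res = 23*2+5 = 51; aux=3
e=13: odd, res = 51*2+13 = 115; aux=4
e=3: odd, res = 115*2+3 = 233; aux=5
e=-2: not odd; aux=3
res*aux = 233*3 = 699

699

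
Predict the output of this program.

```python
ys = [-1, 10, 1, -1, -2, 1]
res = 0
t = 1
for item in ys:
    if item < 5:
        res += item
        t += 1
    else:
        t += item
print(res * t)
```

-32

item=-1: <5, res = 0+(-1) = -1; t=2
item=10: not <5; t=12
item=1: <5, res = (-1)+1 = 0; t=13
item=-1: <5, res = 0+(-1) = -1; t=14
item=-2: <5, res = (-1)+(-2) = -3; t=15
item=1: <5, res = (-3)+1 = -2; t=16
res*t = (-2)*16 = -32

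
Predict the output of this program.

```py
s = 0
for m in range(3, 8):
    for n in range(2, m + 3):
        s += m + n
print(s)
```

m=3,n=2: s = 0+5 = 5
m=3,n=3: s = 5+6 = 11
m=3,n=4: s = 11+7 = 18
m=3,n=5: s = 18+8 = 26
m=4,n=2: s = 26+6 = 32
m=4,n=3: s = 32+7 = 39
m=4,n=4: s = 39+8 = 47
m=4,n=5: s = 47+9 = 56
m=4,n=6: s = 56+10 = 66
m=5,n=2: s = 66+7 = 73
m=5,n=3: s = 73+8 = 81
m=5,n=4: s = 81+9 = 90
m=5,n=5: s = 90+10 = 100
m=5,n=6: s = 100+11 = 111
m=5,n=7: s = 111+12 = 123
m=6,n=2: s = 123+8 = 131
m=6,n=3: s = 131+9 = 140
m=6,n=4: s = 140+10 = 150
m=6,n=5: s = 150+11 = 161
m=6,n=6: s = 161+12 = 173
m=6,n=7: s = 173+13 = 186
m=6,n=8: s = 186+14 = 200
m=7,n=2: s = 200+9 = 209
m=7,n=3: s = 209+10 = 219
m=7,n=4: s = 219+11 = 230
m=7,n=5: s = 230+12 = 242
m=7,n=6: s = 242+13 = 255
m=7,n=7: s = 255+14 = 269
m=7,n=8: s = 269+15 = 284
m=7,n=9: s = 284+16 = 300

300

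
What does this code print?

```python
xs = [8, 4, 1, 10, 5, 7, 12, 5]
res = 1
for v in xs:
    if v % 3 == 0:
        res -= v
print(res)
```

v=8: not %3==0
v=4: not %3==0
v=1: not %3==0
v=10: not %3==0
v=5: not %3==0
v=7: not %3==0
v=12: %3==0, res = 1-12 = -11
v=5: not %3==0

-11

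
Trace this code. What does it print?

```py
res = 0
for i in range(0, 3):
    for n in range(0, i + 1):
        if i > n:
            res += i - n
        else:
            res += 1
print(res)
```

7

i=0,n=0: not 0>0, res = 0+1 = 1
i=1,n=0: 1>0, res = 1+1 = 2
i=1,n=1: not 1>1, res = 2+1 = 3
i=2,n=0: 2>0, res = 3+2 = 5
i=2,n=1: 2>1, res = 5+1 = 6
i=2,n=2: not 2>2, res = 6+1 = 7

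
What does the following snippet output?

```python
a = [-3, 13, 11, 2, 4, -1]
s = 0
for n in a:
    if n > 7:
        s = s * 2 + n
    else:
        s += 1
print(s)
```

44

n=-3: not >7, s = 0+1 = 1
n=13: >7, s = 1*2+13 = 15
n=11: >7, s = 15*2+11 = 41
n=2: not >7, s = 41+1 = 42
n=4: not >7, s = 42+1 = 43
n=-1: not >7, s = 43+1 = 44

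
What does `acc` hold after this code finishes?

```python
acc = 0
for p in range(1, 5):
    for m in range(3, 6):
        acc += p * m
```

120

p=1,m=3: acc = 0+3 = 3
p=1,m=4: acc = 3+4 = 7
p=1,m=5: acc = 7+5 = 12
p=2,m=3: acc = 12+6 = 18
p=2,m=4: acc = 18+8 = 26
p=2,m=5: acc = 26+10 = 36
p=3,m=3: acc = 36+9 = 45
p=3,m=4: acc = 45+12 = 57
p=3,m=5: acc = 57+15 = 72
p=4,m=3: acc = 72+12 = 84
p=4,m=4: acc = 84+16 = 100
p=4,m=5: acc = 100+20 = 120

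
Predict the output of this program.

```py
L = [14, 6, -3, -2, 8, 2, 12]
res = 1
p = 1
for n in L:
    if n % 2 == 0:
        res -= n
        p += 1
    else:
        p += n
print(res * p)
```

n=14: even, res = 1-14 = -13; p=2
n=6: even, res = (-13)-6 = -19; p=3
n=-3: not even; p=0
n=-2: even, res = (-19)-(-2) = -17; p=1
n=8: even, res = (-17)-8 = -25; p=2
n=2: even, res = (-25)-2 = -27; p=3
n=12: even, res = (-27)-12 = -39; p=4
res*p = (-39)*4 = -156

-156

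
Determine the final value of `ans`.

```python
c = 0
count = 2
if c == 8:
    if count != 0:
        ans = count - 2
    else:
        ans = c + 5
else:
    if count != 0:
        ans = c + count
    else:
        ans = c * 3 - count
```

c=0, count=2
c == 8 is False; count != 0 is True
→ ans = c + count = 2

2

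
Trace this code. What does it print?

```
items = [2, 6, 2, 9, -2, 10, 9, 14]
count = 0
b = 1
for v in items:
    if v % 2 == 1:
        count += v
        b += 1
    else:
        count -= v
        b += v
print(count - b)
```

-49

v=2: not odd, count = 0-2 = -2; b=3
v=6: not odd, count = (-2)-6 = -8; b=9
v=2: not odd, count = (-8)-2 = -10; b=11
v=9: odd, count = (-10)+9 = -1; b=12
v=-2: not odd, count = (-1)-(-2) = 1; b=10
v=10: not odd, count = 1-10 = -9; b=20
v=9: odd, count = (-9)+9 = 0; b=21
v=14: not odd, count = 0-14 = -14; b=35
count-b = (-14)-35 = -49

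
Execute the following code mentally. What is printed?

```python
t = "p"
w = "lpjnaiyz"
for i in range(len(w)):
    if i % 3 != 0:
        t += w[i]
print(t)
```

ppjaiz

i=0: skip
i=1: add 'p' → 'pp'
i=2: add 'j' → 'ppj'
i=3: skip
i=4: add 'a' → 'ppja'
i=5: add 'i' → 'ppjai'
i=6: skip
i=7: add 'z' → 'ppjaiz'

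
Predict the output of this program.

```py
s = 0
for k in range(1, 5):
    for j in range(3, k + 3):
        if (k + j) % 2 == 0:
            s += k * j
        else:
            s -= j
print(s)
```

60

k=1,j=3: even sum, s = 0+3 = 3
k=2,j=3: odd sum, s = 3-3 = 0
k=2,j=4: even sum, s = 0+8 = 8
k=3,j=3: even sum, s = 8+9 = 17
k=3,j=4: odd sum, s = 17-4 = 13
k=3,j=5: even sum, s = 13+15 = 28
k=4,j=3: odd sum, s = 28-3 = 25
k=4,j=4: even sum, s = 25+16 = 41
k=4,j=5: odd sum, s = 41-5 = 36
k=4,j=6: even sum, s = 36+24 = 60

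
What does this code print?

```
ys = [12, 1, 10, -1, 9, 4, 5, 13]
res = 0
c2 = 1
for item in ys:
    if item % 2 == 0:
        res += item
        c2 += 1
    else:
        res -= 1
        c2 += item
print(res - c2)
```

-10

item=12: even, res = 0+12 = 12; c2=2
item=1: not even, res = 12-1 = 11; c2=3
item=10: even, res = 11+10 = 21; c2=4
item=-1: not even, res = 21-1 = 20; c2=3
item=9: not even, res = 20-1 = 19; c2=12
item=4: even, res = 19+4 = 23; c2=13
item=5: not even, res = 23-1 = 22; c2=18
item=13: not even, res = 22-1 = 21; c2=31
res-c2 = 21-31 = -10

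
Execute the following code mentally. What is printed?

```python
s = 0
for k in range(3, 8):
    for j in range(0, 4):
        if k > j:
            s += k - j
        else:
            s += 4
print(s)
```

k=3,j=0: 3>0, s = 0+3 = 3
k=3,j=1: 3>1, s = 3+2 = 5
k=3,j=2: 3>2, s = 5+1 = 6
k=3,j=3: not 3>3, s = 6+4 = 10
k=4,j=0: 4>0, s = 10+4 = 14
k=4,j=1: 4>1, s = 14+3 = 17
k=4,j=2: 4>2, s = 17+2 = 19
k=4,j=3: 4>3, s = 19+1 = 20
k=5,j=0: 5>0, s = 20+5 = 25
k=5,j=1: 5>1, s = 25+4 = 29
k=5,j=2: 5>2, s = 29+3 = 32
k=5,j=3: 5>3, s = 32+2 = 34
k=6,j=0: 6>0, s = 34+6 = 40
k=6,j=1: 6>1, s = 40+5 = 45
k=6,j=2: 6>2, s = 45+4 = 49
k=6,j=3: 6>3, s = 49+3 = 52
k=7,j=0: 7>0, s = 52+7 = 59
k=7,j=1: 7>1, s = 59+6 = 65
k=7,j=2: 7>2, s = 65+5 = 70
k=7,j=3: 7>3, s = 70+4 = 74

74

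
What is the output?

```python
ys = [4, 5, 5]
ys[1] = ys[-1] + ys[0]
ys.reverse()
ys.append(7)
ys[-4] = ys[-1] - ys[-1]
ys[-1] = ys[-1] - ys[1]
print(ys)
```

ys[1] = ys[-1]+ys[0] = 5+4 = 9 → [4, 9, 5]
reverse → [5, 9, 4]
append 7 → [5, 9, 4, 7]
ys[-4] = ys[-1]-ys[-1] = 7-7 = 0 → [0, 9, 4, 7]
ys[-1] = ys[-1]-ys[1] = 7-9 = -2 → [0, 9, 4, -2]

[0, 9, 4, -2]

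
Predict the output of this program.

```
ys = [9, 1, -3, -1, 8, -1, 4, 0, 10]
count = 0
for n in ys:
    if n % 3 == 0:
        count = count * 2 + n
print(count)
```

30

n=9: %3==0, count = 0*2+9 = 9
n=1: not %3==0
n=-3: %3==0, count = 9*2+(-3) = 15
n=-1: not %3==0
n=8: not %3==0
n=-1: not %3==0
n=4: not %3==0
n=0: %3==0, count = 15*2+0 = 30
n=10: not %3==0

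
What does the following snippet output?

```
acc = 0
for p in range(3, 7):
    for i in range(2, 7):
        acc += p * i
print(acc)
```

p=3,i=2: acc = 0+6 = 6
p=3,i=3: acc = 6+9 = 15
p=3,i=4: acc = 15+12 = 27
p=3,i=5: acc = 27+15 = 42
p=3,i=6: acc = 42+18 = 60
p=4,i=2: acc = 60+8 = 68
p=4,i=3: acc = 68+12 = 80
p=4,i=4: acc = 80+16 = 96
p=4,i=5: acc = 96+20 = 116
p=4,i=6: acc = 116+24 = 140
p=5,i=2: acc = 140+10 = 150
p=5,i=3: acc = 150+15 = 165
p=5,i=4: acc = 165+20 = 185
p=5,i=5: acc = 185+25 = 210
p=5,i=6: acc = 210+30 = 240
p=6,i=2: acc = 240+12 = 252
p=6,i=3: acc = 252+18 = 270
p=6,i=4: acc = 270+24 = 294
p=6,i=5: acc = 294+30 = 324
p=6,i=6: acc = 324+36 = 360

360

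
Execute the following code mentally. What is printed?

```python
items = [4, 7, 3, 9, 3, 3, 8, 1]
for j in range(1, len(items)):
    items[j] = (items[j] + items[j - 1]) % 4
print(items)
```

j=1: items[1] = (7+4)%4 = 3 → [4, 3, 3, 9, 3, 3, 8, 1]
j=2: items[2] = (3+3)%4 = 2 → [4, 3, 2, 9, 3, 3, 8, 1]
j=3: items[3] = (9+2)%4 = 3 → [4, 3, 2, 3, 3, 3, 8, 1]
j=4: items[4] = (3+3)%4 = 2 → [4, 3, 2, 3, 2, 3, 8, 1]
j=5: items[5] = (3+2)%4 = 1 → [4, 3, 2, 3, 2, 1, 8, 1]
j=6: items[6] = (8+1)%4 = 1 → [4, 3, 2, 3, 2, 1, 1, 1]
j=7: items[7] = (1+1)%4 = 2 → [4, 3, 2, 3, 2, 1, 1, 2]

[4, 3, 2, 3, 2, 1, 1, 2]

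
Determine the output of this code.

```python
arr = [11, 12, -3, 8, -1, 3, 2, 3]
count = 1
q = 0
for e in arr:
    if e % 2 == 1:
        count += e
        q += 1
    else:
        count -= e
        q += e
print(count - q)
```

-35

e=11: odd, count = 1+11 = 12; q=1
e=12: not odd, count = 12-12 = 0; q=13
e=-3: odd, count = 0+(-3) = -3; q=14
e=8: not odd, count = (-3)-8 = -11; q=22
e=-1: odd, count = (-11)+(-1) = -12; q=23
e=3: odd, count = (-12)+3 = -9; q=24
e=2: not odd, count = (-9)-2 = -11; q=26
e=3: odd, count = (-11)+3 = -8; q=27
count-q = (-8)-27 = -35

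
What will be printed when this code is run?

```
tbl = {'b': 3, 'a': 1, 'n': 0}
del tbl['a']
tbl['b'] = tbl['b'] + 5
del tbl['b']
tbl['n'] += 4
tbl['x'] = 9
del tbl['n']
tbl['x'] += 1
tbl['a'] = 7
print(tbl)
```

{'x': 10, 'a': 7}

del 'a' → {'b': 3, 'n': 0}
tbl['b'] = tbl['b']+5 = 8 → {'b': 8, 'n': 0}
del 'b' → {'n': 0}
tbl['n'] = 0+4 = 4 → {'n': 4}
tbl['x'] = 9 → {'n': 4, 'x': 9}
del 'n' → {'x': 9}
tbl['x'] = 9+1 = 10 → {'x': 10}
tbl['a'] = 7 → {'x': 10, 'a': 7}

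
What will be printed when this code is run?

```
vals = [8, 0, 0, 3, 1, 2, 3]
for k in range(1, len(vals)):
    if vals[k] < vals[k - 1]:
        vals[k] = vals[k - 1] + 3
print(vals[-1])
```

k=1: 0<8, vals[1] = 8+3 = 11 → [8, 11, 0, 3, 1, 2, 3]
k=2: 0<11, vals[2] = 11+3 = 14 → [8, 11, 14, 3, 1, 2, 3]
k=3: 3<14, vals[3] = 14+3 = 17 → [8, 11, 14, 17, 1, 2, 3]
k=4: 1<17, vals[4] = 17+3 = 20 → [8, 11, 14, 17, 20, 2, 3]
k=5: 2<20, vals[5] = 20+3 = 23 → [8, 11, 14, 17, 20, 23, 3]
k=6: 3<23, vals[6] = 23+3 = 26 → [8, 11, 14, 17, 20, 23, 26]

26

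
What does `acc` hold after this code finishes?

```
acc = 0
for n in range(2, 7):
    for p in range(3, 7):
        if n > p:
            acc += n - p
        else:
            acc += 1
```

n=2,p=3: not 2>3, acc = 0+1 = 1
n=2,p=4: not 2>4, acc = 1+1 = 2
n=2,p=5: not 2>5, acc = 2+1 = 3
n=2,p=6: not 2>6, acc = 3+1 = 4
n=3,p=3: not 3>3, acc = 4+1 = 5
n=3,p=4: not 3>4, acc = 5+1 = 6
n=3,p=5: not 3>5, acc = 6+1 = 7
n=3,p=6: not 3>6, acc = 7+1 = 8
n=4,p=3: 4>3, acc = 8+1 = 9
n=4,p=4: not 4>4, acc = 9+1 = 10
n=4,p=5: not 4>5, acc = 10+1 = 11
n=4,p=6: not 4>6, acc = 11+1 = 12
n=5,p=3: 5>3, acc = 12+2 = 14
n=5,p=4: 5>4, acc = 14+1 = 15
n=5,p=5: not 5>5, acc = 15+1 = 16
n=5,p=6: not 5>6, acc = 16+1 = 17
n=6,p=3: 6>3, acc = 17+3 = 20
n=6,p=4: 6>4, acc = 20+2 = 22
n=6,p=5: 6>5, acc = 22+1 = 23
n=6,p=6: not 6>6, acc = 23+1 = 24

24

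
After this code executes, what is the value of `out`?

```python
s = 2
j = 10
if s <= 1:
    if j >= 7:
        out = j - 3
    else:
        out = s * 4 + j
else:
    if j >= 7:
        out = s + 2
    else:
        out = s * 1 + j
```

4

s=2, j=10
s <= 1 is False; j >= 7 is True
→ out = s + 2 = 4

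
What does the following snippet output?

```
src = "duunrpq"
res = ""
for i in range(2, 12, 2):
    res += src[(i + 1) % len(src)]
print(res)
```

npdur

i=2: add src[3]='n' → 'n'
i=4: add src[5]='p' → 'np'
i=6: add src[0]='d' → 'npd'
i=8: add src[2]='u' → 'npdu'
i=10: add src[4]='r' → 'npdur'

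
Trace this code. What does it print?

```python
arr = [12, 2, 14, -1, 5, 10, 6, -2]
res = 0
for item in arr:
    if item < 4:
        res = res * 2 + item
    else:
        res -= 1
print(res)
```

item=12: not <4, res = 0-1 = -1
item=2: <4, res = (-1)*2+2 = 0
item=14: not <4, res = 0-1 = -1
item=-1: <4, res = (-1)*2+(-1) = -3
item=5: not <4, res = (-3)-1 = -4
item=10: not <4, res = (-4)-1 = -5
item=6: not <4, res = (-5)-1 = -6
item=-2: <4, res = (-6)*2+(-2) = -14

-14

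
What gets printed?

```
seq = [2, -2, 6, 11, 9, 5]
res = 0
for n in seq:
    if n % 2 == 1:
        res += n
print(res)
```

n=2: not odd
n=-2: not odd
n=6: not odd
n=11: odd, res = 0+11 = 11
n=9: odd, res = 11+9 = 20
n=5: odd, res = 20+5 = 25

25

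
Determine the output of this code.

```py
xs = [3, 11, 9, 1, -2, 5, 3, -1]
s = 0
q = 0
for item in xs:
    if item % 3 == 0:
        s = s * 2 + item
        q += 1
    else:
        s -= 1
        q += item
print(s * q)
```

item=3: %3==0, s = 0*2+3 = 3; q=1
item=11: not %3==0, s = 3-1 = 2; q=12
item=9: %3==0, s = 2*2+9 = 13; q=13
item=1: not %3==0, s = 13-1 = 12; q=14
item=-2: not %3==0, s = 12-1 = 11; q=12
item=5: not %3==0, s = 11-1 = 10; q=17
item=3: %3==0, s = 10*2+3 = 23; q=18
item=-1: not %3==0, s = 23-1 = 22; q=17
s*q = 22*17 = 374

374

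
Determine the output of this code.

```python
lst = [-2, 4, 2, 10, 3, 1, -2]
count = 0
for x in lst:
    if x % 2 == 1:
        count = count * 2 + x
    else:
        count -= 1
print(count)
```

x=-2: not odd, count = 0-1 = -1
x=4: not odd, count = (-1)-1 = -2
x=2: not odd, count = (-2)-1 = -3
x=10: not odd, count = (-3)-1 = -4
x=3: odd, count = (-4)*2+3 = -5
x=1: odd, count = (-5)*2+1 = -9
x=-2: not odd, count = (-9)-1 = -10

-10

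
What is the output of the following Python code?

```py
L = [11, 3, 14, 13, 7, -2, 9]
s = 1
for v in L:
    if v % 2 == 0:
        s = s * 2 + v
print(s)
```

v=11: not even
v=3: not even
v=14: even, s = 1*2+14 = 16
v=13: not even
v=7: not even
v=-2: even, s = 16*2+(-2) = 30
v=9: not even

30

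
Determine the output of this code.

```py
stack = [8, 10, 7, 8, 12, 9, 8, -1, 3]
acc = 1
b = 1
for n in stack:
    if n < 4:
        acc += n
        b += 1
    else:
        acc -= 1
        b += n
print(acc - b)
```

-69

n=8: not <4, acc = 1-1 = 0; b=9
n=10: not <4, acc = 0-1 = -1; b=19
n=7: not <4, acc = (-1)-1 = -2; b=26
n=8: not <4, acc = (-2)-1 = -3; b=34
n=12: not <4, acc = (-3)-1 = -4; b=46
n=9: not <4, acc = (-4)-1 = -5; b=55
n=8: not <4, acc = (-5)-1 = -6; b=63
n=-1: <4, acc = (-6)+(-1) = -7; b=64
n=3: <4, acc = (-7)+3 = -4; b=65
acc-b = (-4)-65 = -69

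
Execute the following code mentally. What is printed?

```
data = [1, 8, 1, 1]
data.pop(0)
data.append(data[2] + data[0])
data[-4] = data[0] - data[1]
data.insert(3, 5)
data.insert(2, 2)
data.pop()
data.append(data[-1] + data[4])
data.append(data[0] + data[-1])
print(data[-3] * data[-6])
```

pop(0) removes 1 → [8, 1, 1]
append data[2]+data[0] = 1+8 = 9 → [8, 1, 1, 9]
data[-4] = data[0]-data[1] = 8-1 = 7 → [7, 1, 1, 9]
insert 5 at 3 → [7, 1, 1, 5, 9]
insert 2 at 2 → [7, 1, 2, 1, 5, 9]
pop() removes 9 → [7, 1, 2, 1, 5]
append data[-1]+data[4] = 5+5 = 10 → [7, 1, 2, 1, 5, 10]
append data[0]+data[-1] = 7+10 = 17 → [7, 1, 2, 1, 5, 10, 17]
data[-3]*data[-6] = 5*1 = 5

5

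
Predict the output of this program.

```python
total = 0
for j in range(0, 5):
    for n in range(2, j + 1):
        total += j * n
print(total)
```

j=2,n=2: total = 0+4 = 4
j=3,n=2: total = 4+6 = 10
j=3,n=3: total = 10+9 = 19
j=4,n=2: total = 19+8 = 27
j=4,n=3: total = 27+12 = 39
j=4,n=4: total = 39+16 = 55

55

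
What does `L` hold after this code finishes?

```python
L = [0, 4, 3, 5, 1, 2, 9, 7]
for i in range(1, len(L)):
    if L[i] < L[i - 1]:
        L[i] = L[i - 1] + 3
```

[0, 4, 7, 10, 13, 16, 19, 22]

i=1: 4>=0, unchanged → [0, 4, 3, 5, 1, 2, 9, 7]
i=2: 3<4, L[2] = 4+3 = 7 → [0, 4, 7, 5, 1, 2, 9, 7]
i=3: 5<7, L[3] = 7+3 = 10 → [0, 4, 7, 10, 1, 2, 9, 7]
i=4: 1<10, L[4] = 10+3 = 13 → [0, 4, 7, 10, 13, 2, 9, 7]
i=5: 2<13, L[5] = 13+3 = 16 → [0, 4, 7, 10, 13, 16, 9, 7]
i=6: 9<16, L[6] = 16+3 = 19 → [0, 4, 7, 10, 13, 16, 19, 7]
i=7: 7<19, L[7] = 19+3 = 22 → [0, 4, 7, 10, 13, 16, 19, 22]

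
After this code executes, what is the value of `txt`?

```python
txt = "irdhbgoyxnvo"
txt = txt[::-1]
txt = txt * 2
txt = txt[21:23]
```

'dr'

reverse → 'ovnxyogbhdri'
repeat ×2 → 'ovnxyogbhdriovnxyogbhdri'
slice [21:23] → 'dr'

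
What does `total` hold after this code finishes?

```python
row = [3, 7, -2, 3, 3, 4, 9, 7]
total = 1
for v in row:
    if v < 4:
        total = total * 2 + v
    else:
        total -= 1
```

v=3: <4, total = 1*2+3 = 5
v=7: not <4, total = 5-1 = 4
v=-2: <4, total = 4*2+(-2) = 6
v=3: <4, total = 6*2+3 = 15
v=3: <4, total = 15*2+3 = 33
v=4: not <4, total = 33-1 = 32
v=9: not <4, total = 32-1 = 31
v=7: not <4, total = 31-1 = 30

30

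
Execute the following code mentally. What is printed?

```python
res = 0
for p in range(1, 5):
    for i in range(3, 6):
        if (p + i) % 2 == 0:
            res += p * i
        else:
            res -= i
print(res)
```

p=1,i=3: even sum, res = 0+3 = 3
p=1,i=4: odd sum, res = 3-4 = -1
p=1,i=5: even sum, res = (-1)+5 = 4
p=2,i=3: odd sum, res = 4-3 = 1
p=2,i=4: even sum, res = 1+8 = 9
p=2,i=5: odd sum, res = 9-5 = 4
p=3,i=3: even sum, res = 4+9 = 13
p=3,i=4: odd sum, res = 13-4 = 9
p=3,i=5: even sum, res = 9+15 = 24
p=4,i=3: odd sum, res = 24-3 = 21
p=4,i=4: even sum, res = 21+16 = 37
p=4,i=5: odd sum, res = 37-5 = 32

32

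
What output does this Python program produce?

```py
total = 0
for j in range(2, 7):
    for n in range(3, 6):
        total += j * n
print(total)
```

j=2,n=3: total = 0+6 = 6
j=2,n=4: total = 6+8 = 14
j=2,n=5: total = 14+10 = 24
j=3,n=3: total = 24+9 = 33
j=3,n=4: total = 33+12 = 45
j=3,n=5: total = 45+15 = 60
j=4,n=3: total = 60+12 = 72
j=4,n=4: total = 72+16 = 88
j=4,n=5: total = 88+20 = 108
j=5,n=3: total = 108+15 = 123
j=5,n=4: total = 123+20 = 143
j=5,n=5: total = 143+25 = 168
j=6,n=3: total = 168+18 = 186
j=6,n=4: total = 186+24 = 210
j=6,n=5: total = 210+30 = 240

240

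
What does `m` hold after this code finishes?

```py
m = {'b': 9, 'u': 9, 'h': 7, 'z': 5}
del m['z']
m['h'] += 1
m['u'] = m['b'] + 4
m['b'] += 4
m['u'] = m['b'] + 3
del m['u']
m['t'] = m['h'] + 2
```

del 'z' → {'b': 9, 'u': 9, 'h': 7}
m['h'] = 7+1 = 8 → {'b': 9, 'u': 9, 'h': 8}
m['u'] = m['b']+4 = 13 → {'b': 9, 'u': 13, 'h': 8}
m['b'] = 9+4 = 13 → {'b': 13, 'u': 13, 'h': 8}
m['u'] = m['b']+3 = 16 → {'b': 13, 'u': 16, 'h': 8}
del 'u' → {'b': 13, 'h': 8}
m['t'] = m['h']+2 = 10 → {'b': 13, 'h': 8, 't': 10}

{'b': 13, 'h': 8, 't': 10}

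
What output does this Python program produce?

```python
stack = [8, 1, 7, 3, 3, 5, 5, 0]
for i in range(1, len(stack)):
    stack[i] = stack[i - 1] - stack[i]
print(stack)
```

[8, 7, 0, -3, -6, -11, -16, -16]

i=1: stack[1] = 8-1 = 7 → [8, 7, 7, 3, 3, 5, 5, 0]
i=2: stack[2] = 7-7 = 0 → [8, 7, 0, 3, 3, 5, 5, 0]
i=3: stack[3] = 0-3 = -3 → [8, 7, 0, -3, 3, 5, 5, 0]
i=4: stack[4] = (-3)-3 = -6 → [8, 7, 0, -3, -6, 5, 5, 0]
i=5: stack[5] = (-6)-5 = -11 → [8, 7, 0, -3, -6, -11, 5, 0]
i=6: stack[6] = (-11)-5 = -16 → [8, 7, 0, -3, -6, -11, -16, 0]
i=7: stack[7] = (-16)-0 = -16 → [8, 7, 0, -3, -6, -11, -16, -16]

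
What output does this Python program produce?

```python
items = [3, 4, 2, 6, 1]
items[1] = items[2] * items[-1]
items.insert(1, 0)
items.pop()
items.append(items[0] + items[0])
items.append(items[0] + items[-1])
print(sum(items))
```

items[1] = items[2]*items[-1] = 2*1 = 2 → [3, 2, 2, 6, 1]
insert 0 at 1 → [3, 0, 2, 2, 6, 1]
pop() removes 1 → [3, 0, 2, 2, 6]
append items[0]+items[0] = 3+3 = 6 → [3, 0, 2, 2, 6, 6]
append items[0]+items[-1] = 3+6 = 9 → [3, 0, 2, 2, 6, 6, 9]
sum = 28

28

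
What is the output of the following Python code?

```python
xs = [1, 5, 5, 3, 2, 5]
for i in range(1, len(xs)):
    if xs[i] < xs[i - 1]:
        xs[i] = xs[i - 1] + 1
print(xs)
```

[1, 5, 5, 6, 7, 8]

i=1: 5>=1, unchanged → [1, 5, 5, 3, 2, 5]
i=2: 5>=5, unchanged → [1, 5, 5, 3, 2, 5]
i=3: 3<5, xs[3] = 5+1 = 6 → [1, 5, 5, 6, 2, 5]
i=4: 2<6, xs[4] = 6+1 = 7 → [1, 5, 5, 6, 7, 5]
i=5: 5<7, xs[5] = 7+1 = 8 → [1, 5, 5, 6, 7, 8]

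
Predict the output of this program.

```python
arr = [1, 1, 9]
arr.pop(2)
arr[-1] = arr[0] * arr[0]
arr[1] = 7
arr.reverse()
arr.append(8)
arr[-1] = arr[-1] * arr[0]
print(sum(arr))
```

pop(2) removes 9 → [1, 1]
arr[-1] = arr[0]*arr[0] = 1*1 = 1 → [1, 1]
arr[1] = 7 → [1, 7]
reverse → [7, 1]
append 8 → [7, 1, 8]
arr[-1] = arr[-1]*arr[0] = 8*7 = 56 → [7, 1, 56]
sum = 64

64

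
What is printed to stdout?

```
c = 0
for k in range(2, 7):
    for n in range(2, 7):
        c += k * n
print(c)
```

400

k=2,n=2: c = 0+4 = 4
k=2,n=3: c = 4+6 = 10
k=2,n=4: c = 10+8 = 18
k=2,n=5: c = 18+10 = 28
k=2,n=6: c = 28+12 = 40
k=3,n=2: c = 40+6 = 46
k=3,n=3: c = 46+9 = 55
k=3,n=4: c = 55+12 = 67
k=3,n=5: c = 67+15 = 82
k=3,n=6: c = 82+18 = 100
k=4,n=2: c = 100+8 = 108
k=4,n=3: c = 108+12 = 120
k=4,n=4: c = 120+16 = 136
k=4,n=5: c = 136+20 = 156
k=4,n=6: c = 156+24 = 180
k=5,n=2: c = 180+10 = 190
k=5,n=3: c = 190+15 = 205
k=5,n=4: c = 205+20 = 225
k=5,n=5: c = 225+25 = 250
k=5,n=6: c = 250+30 = 280
k=6,n=2: c = 280+12 = 292
k=6,n=3: c = 292+18 = 310
k=6,n=4: c = 310+24 = 334
k=6,n=5: c = 334+30 = 364
k=6,n=6: c = 364+36 = 400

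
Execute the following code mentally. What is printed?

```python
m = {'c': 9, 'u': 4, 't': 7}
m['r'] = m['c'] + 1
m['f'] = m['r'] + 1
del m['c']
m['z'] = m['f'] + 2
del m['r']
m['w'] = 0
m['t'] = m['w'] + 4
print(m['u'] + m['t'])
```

8

m['r'] = m['c']+1 = 10 → {'c': 9, 'u': 4, 't': 7, 'r': 10}
m['f'] = m['r']+1 = 11 → {'c': 9, 'u': 4, 't': 7, 'r': 10, 'f': 11}
del 'c' → {'u': 4, 't': 7, 'r': 10, 'f': 11}
m['z'] = m['f']+2 = 13 → {'u': 4, 't': 7, 'r': 10, 'f': 11, 'z': 13}
del 'r' → {'u': 4, 't': 7, 'f': 11, 'z': 13}
m['w'] = 0 → {'u': 4, 't': 7, 'f': 11, 'z': 13, 'w': 0}
m['t'] = m['w']+4 = 4 → {'u': 4, 't': 4, 'f': 11, 'z': 13, 'w': 0}
m['u']+m['t'] = 4+4 = 8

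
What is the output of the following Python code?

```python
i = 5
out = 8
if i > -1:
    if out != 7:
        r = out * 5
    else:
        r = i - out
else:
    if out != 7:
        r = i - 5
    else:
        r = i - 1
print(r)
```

40

i=5, out=8
i > -1 is True; out != 7 is True
→ r = out * 5 = 40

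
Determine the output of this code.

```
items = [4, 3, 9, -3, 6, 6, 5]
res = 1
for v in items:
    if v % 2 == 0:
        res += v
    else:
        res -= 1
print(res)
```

v=4: even, res = 1+4 = 5
v=3: not even, res = 5-1 = 4
v=9: not even, res = 4-1 = 3
v=-3: not even, res = 3-1 = 2
v=6: even, res = 2+6 = 8
v=6: even, res = 8+6 = 14
v=5: not even, res = 14-1 = 13

13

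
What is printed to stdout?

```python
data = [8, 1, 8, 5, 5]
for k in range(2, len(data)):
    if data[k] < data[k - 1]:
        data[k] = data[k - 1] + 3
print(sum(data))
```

k=2: 8>=1, unchanged → [8, 1, 8, 5, 5]
k=3: 5<8, data[3] = 8+3 = 11 → [8, 1, 8, 11, 5]
k=4: 5<11, data[4] = 11+3 = 14 → [8, 1, 8, 11, 14]
sum = 42

42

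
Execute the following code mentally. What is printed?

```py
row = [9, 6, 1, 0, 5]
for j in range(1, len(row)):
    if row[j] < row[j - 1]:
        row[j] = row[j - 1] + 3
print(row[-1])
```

21

j=1: 6<9, row[1] = 9+3 = 12 → [9, 12, 1, 0, 5]
j=2: 1<12, row[2] = 12+3 = 15 → [9, 12, 15, 0, 5]
j=3: 0<15, row[3] = 15+3 = 18 → [9, 12, 15, 18, 5]
j=4: 5<18, row[4] = 18+3 = 21 → [9, 12, 15, 18, 21]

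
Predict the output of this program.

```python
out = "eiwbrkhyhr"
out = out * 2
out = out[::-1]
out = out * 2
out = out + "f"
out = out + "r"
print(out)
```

rhyhkrbwierhyhkrbwierhyhkrbwierhyhkrbwiefr

repeat ×2 → 'eiwbrkhyhreiwbrkhyhr'
reverse → 'rhyhkrbwierhyhkrbwie'
repeat ×2 → 'rhyhkrbwierhyhkrbwierhyhkrbwierhyhkrbwie'
+ 'f' → 'rhyhkrbwierhyhkrbwierhyhkrbwierhyhkrbwief'
+ 'r' → 'rhyhkrbwierhyhkrbwierhyhkrbwierhyhkrbwiefr'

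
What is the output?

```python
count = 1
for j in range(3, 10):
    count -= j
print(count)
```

-41

j=3: count = 1-3 = -2
j=4: count = (-2)-4 = -6
j=5: count = (-6)-5 = -11
j=6: count = (-11)-6 = -17
j=7: count = (-17)-7 = -24
j=8: count = (-24)-8 = -32
j=9: count = (-32)-9 = -41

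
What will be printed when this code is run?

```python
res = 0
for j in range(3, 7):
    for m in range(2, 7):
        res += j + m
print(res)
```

j=3,m=2: res = 0+5 = 5
j=3,m=3: res = 5+6 = 11
j=3,m=4: res = 11+7 = 18
j=3,m=5: res = 18+8 = 26
j=3,m=6: res = 26+9 = 35
j=4,m=2: res = 35+6 = 41
j=4,m=3: res = 41+7 = 48
j=4,m=4: res = 48+8 = 56
j=4,m=5: res = 56+9 = 65
j=4,m=6: res = 65+10 = 75
j=5,m=2: res = 75+7 = 82
j=5,m=3: res = 82+8 = 90
j=5,m=4: res = 90+9 = 99
j=5,m=5: res = 99+10 = 109
j=5,m=6: res = 109+11 = 120
j=6,m=2: res = 120+8 = 128
j=6,m=3: res = 128+9 = 137
j=6,m=4: res = 137+10 = 147
j=6,m=5: res = 147+11 = 158
j=6,m=6: res = 158+12 = 170

170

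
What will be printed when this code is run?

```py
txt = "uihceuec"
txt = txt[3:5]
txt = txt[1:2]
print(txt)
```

slice [3:5] → 'ce'
slice [1:2] → 'e'

e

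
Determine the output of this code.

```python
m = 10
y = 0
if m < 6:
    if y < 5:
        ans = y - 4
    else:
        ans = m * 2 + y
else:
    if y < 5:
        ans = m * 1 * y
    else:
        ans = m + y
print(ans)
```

0

m=10, y=0
m < 6 is False; y < 5 is True
→ ans = m * 1 * y = 0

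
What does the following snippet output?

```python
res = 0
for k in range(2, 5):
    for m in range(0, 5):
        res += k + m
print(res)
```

75

k=2,m=0: res = 0+2 = 2
k=2,m=1: res = 2+3 = 5
k=2,m=2: res = 5+4 = 9
k=2,m=3: res = 9+5 = 14
k=2,m=4: res = 14+6 = 20
k=3,m=0: res = 20+3 = 23
k=3,m=1: res = 23+4 = 27
k=3,m=2: res = 27+5 = 32
k=3,m=3: res = 32+6 = 38
k=3,m=4: res = 38+7 = 45
k=4,m=0: res = 45+4 = 49
k=4,m=1: res = 49+5 = 54
k=4,m=2: res = 54+6 = 60
k=4,m=3: res = 60+7 = 67
k=4,m=4: res = 67+8 = 75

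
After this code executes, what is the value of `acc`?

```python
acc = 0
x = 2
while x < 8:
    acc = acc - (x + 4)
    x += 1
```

-51

x=2: acc = 0-6 = -6
x=3: acc = (-6)-7 = -13
x=4: acc = (-13)-8 = -21
x=5: acc = (-21)-9 = -30
x=6: acc = (-30)-10 = -40
x=7: acc = (-40)-11 = -51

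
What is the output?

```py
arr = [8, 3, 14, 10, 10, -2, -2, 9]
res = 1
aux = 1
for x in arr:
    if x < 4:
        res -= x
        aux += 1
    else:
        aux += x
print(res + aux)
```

57

x=8: not <4; aux=9
x=3: <4, res = 1-3 = -2; aux=10
x=14: not <4; aux=24
x=10: not <4; aux=34
x=10: not <4; aux=44
x=-2: <4, res = (-2)-(-2) = 0; aux=45
x=-2: <4, res = 0-(-2) = 2; aux=46
x=9: not <4; aux=55
res+aux = 2+55 = 57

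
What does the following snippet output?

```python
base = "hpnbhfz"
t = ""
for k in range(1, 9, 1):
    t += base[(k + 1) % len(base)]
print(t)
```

k=1: add base[2]='n' → 'n'
k=2: add base[3]='b' → 'nb'
k=3: add base[4]='h' → 'nbh'
k=4: add base[5]='f' → 'nbhf'
k=5: add base[6]='z' → 'nbhfz'
k=6: add base[0]='h' → 'nbhfzh'
k=7: add base[1]='p' → 'nbhfzhp'
k=8: add base[2]='n' → 'nbhfzhpn'

nbhfzhpn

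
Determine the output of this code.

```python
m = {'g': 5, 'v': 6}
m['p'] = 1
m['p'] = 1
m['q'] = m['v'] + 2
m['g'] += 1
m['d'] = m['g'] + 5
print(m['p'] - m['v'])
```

m['p'] = 1 → {'g': 5, 'v': 6, 'p': 1}
m['p'] = 1 → {'g': 5, 'v': 6, 'p': 1}
m['q'] = m['v']+2 = 8 → {'g': 5, 'v': 6, 'p': 1, 'q': 8}
m['g'] = 5+1 = 6 → {'g': 6, 'v': 6, 'p': 1, 'q': 8}
m['d'] = m['g']+5 = 11 → {'g': 6, 'v': 6, 'p': 1, 'q': 8, 'd': 11}
m['p']-m['v'] = 1-6 = -5

-5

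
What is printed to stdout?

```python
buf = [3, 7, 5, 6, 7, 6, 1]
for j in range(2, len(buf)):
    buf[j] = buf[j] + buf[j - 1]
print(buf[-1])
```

32

j=2: buf[2] = 5+7 = 12 → [3, 7, 12, 6, 7, 6, 1]
j=3: buf[3] = 6+12 = 18 → [3, 7, 12, 18, 7, 6, 1]
j=4: buf[4] = 7+18 = 25 → [3, 7, 12, 18, 25, 6, 1]
j=5: buf[5] = 6+25 = 31 → [3, 7, 12, 18, 25, 31, 1]
j=6: buf[6] = 1+31 = 32 → [3, 7, 12, 18, 25, 31, 32]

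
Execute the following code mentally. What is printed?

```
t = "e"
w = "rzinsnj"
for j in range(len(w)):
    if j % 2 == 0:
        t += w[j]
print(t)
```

j=0: add 'r' → 'er'
j=1: skip
j=2: add 'i' → 'eri'
j=3: skip
j=4: add 's' → 'eris'
j=5: skip
j=6: add 'j' → 'erisj'

erisj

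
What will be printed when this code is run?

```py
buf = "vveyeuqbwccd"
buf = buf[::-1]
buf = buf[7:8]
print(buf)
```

reverse → 'dccwbqueyevv'
slice [7:8] → 'e'

e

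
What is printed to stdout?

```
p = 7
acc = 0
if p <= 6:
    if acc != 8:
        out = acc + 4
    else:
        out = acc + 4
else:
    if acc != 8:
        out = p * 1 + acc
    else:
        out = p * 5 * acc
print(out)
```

p=7, acc=0
p <= 6 is False; acc != 8 is True
→ out = p * 1 + acc = 7

7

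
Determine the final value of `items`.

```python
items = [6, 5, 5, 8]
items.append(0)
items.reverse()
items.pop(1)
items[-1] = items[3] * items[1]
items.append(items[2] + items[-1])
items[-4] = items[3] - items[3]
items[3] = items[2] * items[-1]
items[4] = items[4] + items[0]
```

append 0 → [6, 5, 5, 8, 0]
reverse → [0, 8, 5, 5, 6]
pop(1) removes 8 → [0, 5, 5, 6]
items[-1] = items[3]*items[1] = 6*5 = 30 → [0, 5, 5, 30]
append items[2]+items[-1] = 5+30 = 35 → [0, 5, 5, 30, 35]
items[-4] = items[3]-items[3] = 30-30 = 0 → [0, 0, 5, 30, 35]
items[3] = items[2]*items[-1] = 5*35 = 175 → [0, 0, 5, 175, 35]
items[4] = items[4]+items[0] = 35+0 = 35 → [0, 0, 5, 175, 35]

[0, 0, 5, 175, 35]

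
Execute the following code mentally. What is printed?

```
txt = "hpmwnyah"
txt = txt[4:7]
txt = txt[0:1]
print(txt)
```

slice [4:7] → 'nya'
slice [0:1] → 'n'

n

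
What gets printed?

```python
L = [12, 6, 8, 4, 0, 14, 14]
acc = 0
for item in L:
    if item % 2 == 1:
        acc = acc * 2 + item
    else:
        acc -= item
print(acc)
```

-58

item=12: not odd, acc = 0-12 = -12
item=6: not odd, acc = (-12)-6 = -18
item=8: not odd, acc = (-18)-8 = -26
item=4: not odd, acc = (-26)-4 = -30
item=0: not odd, acc = (-30)-0 = -30
item=14: not odd, acc = (-30)-14 = -44
item=14: not odd, acc = (-44)-14 = -58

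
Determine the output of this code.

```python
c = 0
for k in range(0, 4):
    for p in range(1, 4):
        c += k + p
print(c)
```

42

k=0,p=1: c = 0+1 = 1
k=0,p=2: c = 1+2 = 3
k=0,p=3: c = 3+3 = 6
k=1,p=1: c = 6+2 = 8
k=1,p=2: c = 8+3 = 11
k=1,p=3: c = 11+4 = 15
k=2,p=1: c = 15+3 = 18
k=2,p=2: c = 18+4 = 22
k=2,p=3: c = 22+5 = 27
k=3,p=1: c = 27+4 = 31
k=3,p=2: c = 31+5 = 36
k=3,p=3: c = 36+6 = 42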